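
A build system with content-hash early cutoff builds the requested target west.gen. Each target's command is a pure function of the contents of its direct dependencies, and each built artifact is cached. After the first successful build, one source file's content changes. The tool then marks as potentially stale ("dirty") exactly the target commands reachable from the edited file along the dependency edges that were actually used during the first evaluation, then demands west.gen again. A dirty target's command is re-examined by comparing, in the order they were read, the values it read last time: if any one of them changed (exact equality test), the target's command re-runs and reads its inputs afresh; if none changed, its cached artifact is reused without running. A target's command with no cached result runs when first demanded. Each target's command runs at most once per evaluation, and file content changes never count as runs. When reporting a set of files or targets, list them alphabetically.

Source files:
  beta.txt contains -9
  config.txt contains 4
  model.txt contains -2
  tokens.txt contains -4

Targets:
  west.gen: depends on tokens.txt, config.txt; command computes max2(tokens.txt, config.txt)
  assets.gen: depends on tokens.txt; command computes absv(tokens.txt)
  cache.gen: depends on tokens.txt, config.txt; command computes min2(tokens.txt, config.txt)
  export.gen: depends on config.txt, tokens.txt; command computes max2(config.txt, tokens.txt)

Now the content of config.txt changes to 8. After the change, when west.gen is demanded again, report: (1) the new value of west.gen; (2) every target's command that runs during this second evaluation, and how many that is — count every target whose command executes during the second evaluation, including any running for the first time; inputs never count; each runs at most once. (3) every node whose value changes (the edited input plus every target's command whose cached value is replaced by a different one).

New value of west.gen: 8.
Target commands that run: west.gen — 1 in total.
Values that change: config.txt, west.gen.

First evaluation (everything demanded from the output):
  west.gen = max2(-4, 4) = 4

Propagation after the edit:
  west.gen: runs — config.txt 4->8; result 8.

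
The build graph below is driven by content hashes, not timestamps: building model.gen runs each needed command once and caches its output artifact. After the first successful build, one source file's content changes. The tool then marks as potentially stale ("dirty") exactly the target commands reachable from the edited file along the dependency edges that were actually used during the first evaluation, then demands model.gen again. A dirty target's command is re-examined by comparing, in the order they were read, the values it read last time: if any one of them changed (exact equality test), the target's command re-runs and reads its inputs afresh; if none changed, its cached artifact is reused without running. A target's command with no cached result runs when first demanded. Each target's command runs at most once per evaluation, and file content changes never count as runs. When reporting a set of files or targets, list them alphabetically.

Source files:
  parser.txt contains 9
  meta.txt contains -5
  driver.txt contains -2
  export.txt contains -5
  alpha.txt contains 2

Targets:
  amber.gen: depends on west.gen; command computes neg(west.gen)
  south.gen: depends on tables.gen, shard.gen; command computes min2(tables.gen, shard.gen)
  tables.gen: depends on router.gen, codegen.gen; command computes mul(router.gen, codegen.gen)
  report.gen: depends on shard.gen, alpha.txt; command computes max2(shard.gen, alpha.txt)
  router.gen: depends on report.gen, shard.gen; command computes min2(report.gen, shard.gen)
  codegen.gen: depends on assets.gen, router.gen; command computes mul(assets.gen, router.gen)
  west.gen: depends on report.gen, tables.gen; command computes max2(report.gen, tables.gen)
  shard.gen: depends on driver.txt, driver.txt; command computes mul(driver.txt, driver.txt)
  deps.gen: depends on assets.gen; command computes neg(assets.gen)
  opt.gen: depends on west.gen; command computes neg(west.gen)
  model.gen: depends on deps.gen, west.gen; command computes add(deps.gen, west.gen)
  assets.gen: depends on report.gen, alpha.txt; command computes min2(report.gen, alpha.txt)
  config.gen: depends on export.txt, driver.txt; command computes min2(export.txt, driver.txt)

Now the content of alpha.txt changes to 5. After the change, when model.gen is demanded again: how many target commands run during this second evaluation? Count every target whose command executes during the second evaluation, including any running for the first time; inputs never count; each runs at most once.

Run set: assets.gen, codegen.gen, deps.gen, model.gen, report.gen, router.gen, tables.gen, west.gen (8 run).

Initial pass — values computed on the first demand:
  shard.gen = mul(-2, -2) = 4
  report.gen = max2(4, 2) = 4
  assets.gen = min2(4, 2) = 2
  deps.gen = neg(2) = -2
  router.gen = min2(4, 4) = 4
  codegen.gen = mul(2, 4) = 8
  tables.gen = mul(4, 8) = 32
  west.gen = max2(4, 32) = 32
  model.gen = add(-2, 32) = 30

Second demand — change propagation:
  report.gen: re-runs because alpha.txt 2->5; new result 5.
  assets.gen: re-runs because report.gen 4->5; alpha.txt 2->5; new result 5.
  deps.gen: re-runs because assets.gen 2->5; new result -5.
  router.gen: re-runs because report.gen 4->5; new result 4 (unchanged).
  codegen.gen: re-runs because assets.gen 2->5; new result 20.
  tables.gen: re-runs because codegen.gen 8->20; new result 80.
  west.gen: re-runs because report.gen 4->5; tables.gen 32->80; new result 80.
  model.gen: re-runs because deps.gen -2->-5; west.gen 32->80; new result 75.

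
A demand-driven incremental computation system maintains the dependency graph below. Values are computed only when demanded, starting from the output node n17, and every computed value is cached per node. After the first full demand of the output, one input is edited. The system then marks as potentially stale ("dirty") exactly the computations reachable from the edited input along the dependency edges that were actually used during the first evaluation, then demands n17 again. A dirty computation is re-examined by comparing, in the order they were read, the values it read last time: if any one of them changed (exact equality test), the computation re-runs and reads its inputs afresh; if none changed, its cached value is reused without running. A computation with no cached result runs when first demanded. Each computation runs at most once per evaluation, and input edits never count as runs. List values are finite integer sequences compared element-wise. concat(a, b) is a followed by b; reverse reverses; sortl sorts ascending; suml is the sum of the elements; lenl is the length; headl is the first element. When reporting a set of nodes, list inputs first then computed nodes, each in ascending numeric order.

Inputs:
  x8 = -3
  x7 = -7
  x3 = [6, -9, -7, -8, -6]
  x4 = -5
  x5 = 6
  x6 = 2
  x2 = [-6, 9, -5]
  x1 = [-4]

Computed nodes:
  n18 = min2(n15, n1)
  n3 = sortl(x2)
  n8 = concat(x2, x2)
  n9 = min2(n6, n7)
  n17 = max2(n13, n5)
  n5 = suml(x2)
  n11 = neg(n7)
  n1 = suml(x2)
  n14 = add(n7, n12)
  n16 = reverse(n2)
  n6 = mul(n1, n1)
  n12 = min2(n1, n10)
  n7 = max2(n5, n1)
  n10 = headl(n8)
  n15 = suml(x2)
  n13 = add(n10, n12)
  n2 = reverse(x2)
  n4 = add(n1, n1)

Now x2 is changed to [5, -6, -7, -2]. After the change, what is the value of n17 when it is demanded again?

New value of n17: -5.

First evaluation (everything demanded from the output):
  n1 = suml([-6, 9, -5]) = -2
  n5 = suml([-6, 9, -5]) = -2
  n8 = concat([-6, 9, -5], [-6, 9, -5]) = [-6, 9, -5, -6, 9, -5]
  n10 = headl([-6, 9, -5, -6, 9, -5]) = -6
  n12 = min2(-2, -6) = -6
  n13 = add(-6, -6) = -12
  n17 = max2(-12, -2) = -2

Propagation after the edit:
  n1: runs — x2 [-6, 9, -5]->[5, -6, -7, -2]; result -10.
  n5: runs — x2 [-6, 9, -5]->[5, -6, -7, -2]; result -10.
  n8: runs — x2 [-6, 9, -5]->[5, -6, -7, -2]; x2 [-6, 9, -5]->[5, -6, -7, -2]; result [5, -6, -7, -2, 5, -6, -7, -2].
  n10: runs — n8 [-6, 9, -5, -6, 9, -5]->[5, -6, -7, -2, 5, -6, -7, -2]; result 5.
  n12: runs — n1 -2->-10; n10 -6->5; result -10.
  n13: runs — n10 -6->5; n12 -6->-10; result -5.
  n17: runs — n13 -12->-5; n5 -2->-10; result -5.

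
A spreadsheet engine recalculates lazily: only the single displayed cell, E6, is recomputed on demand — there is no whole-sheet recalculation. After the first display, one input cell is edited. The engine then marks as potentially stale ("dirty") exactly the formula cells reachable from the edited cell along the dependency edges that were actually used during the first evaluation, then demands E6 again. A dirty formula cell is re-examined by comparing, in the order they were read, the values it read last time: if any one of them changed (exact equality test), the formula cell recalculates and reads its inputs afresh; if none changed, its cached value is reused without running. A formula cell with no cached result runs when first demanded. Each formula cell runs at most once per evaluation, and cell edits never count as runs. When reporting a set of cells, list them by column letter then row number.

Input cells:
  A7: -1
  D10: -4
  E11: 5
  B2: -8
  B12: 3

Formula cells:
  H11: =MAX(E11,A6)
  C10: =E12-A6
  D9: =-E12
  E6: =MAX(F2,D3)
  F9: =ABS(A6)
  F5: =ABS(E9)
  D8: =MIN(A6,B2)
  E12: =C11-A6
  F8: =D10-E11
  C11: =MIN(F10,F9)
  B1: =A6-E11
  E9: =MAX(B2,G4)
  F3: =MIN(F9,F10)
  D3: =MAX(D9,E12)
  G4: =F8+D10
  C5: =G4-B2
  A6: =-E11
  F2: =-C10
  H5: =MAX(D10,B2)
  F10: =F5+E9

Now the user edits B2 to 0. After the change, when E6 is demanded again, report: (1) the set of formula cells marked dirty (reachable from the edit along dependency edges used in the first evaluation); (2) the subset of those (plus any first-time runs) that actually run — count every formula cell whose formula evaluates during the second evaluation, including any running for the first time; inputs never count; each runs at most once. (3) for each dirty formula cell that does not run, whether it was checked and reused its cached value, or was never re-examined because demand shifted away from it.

First evaluation (everything demanded from the output):
  A6 = -(5) = -5
  F8 = -4 - 5 = -9
  F9 = ABS(-5) = 5
  G4 = -9 + -4 = -13
  E9 = MAX(-8, -13) = -8
  F5 = ABS(-8) = 8
  F10 = 8 + -8 = 0
  C11 = MIN(0, 5) = 0
  E12 = 0 - -5 = 5
  C10 = 5 - -5 = 10
  D9 = -(5) = -5
  D3 = MAX(-5, 5) = 5
  F2 = -(10) = -10
  E6 = MAX(-10, 5) = 5

Propagation after the edit:
  E9: runs — B2 -8->0; result 0.
  F5: runs — E9 -8->0; result 0.
  F10: runs — F5 8->0; E9 -8->0; result 0 (same value as before).
  C11: checked — values it read are unchanged (F10 unchanged, F9 unchanged); reused cached 0 without running.
  E12: checked — values it read are unchanged (C11 unchanged, A6 unchanged); reused cached 5 without running.
  C10: checked — values it read are unchanged (E12 unchanged, A6 unchanged); reused cached 10 without running.
  D9: checked — values it read are unchanged (E12 unchanged); reused cached -5 without running.
  D3: checked — values it read are unchanged (D9 unchanged, E12 unchanged); reused cached 5 without running.
  F2: checked — values it read are unchanged (C10 unchanged); reused cached -10 without running.
  E6: checked — values it read are unchanged (F2 unchanged, D3 unchanged); reused cached 5 without running.

Key observation: the change is absorbed at F10 — it re-runs but produces the same value, and the output's value is unchanged.

Marked dirty: C10, C11, D3, D9, E6, E9, E12, F2, F5, F10.
Formula cells that run: E9, F5, F10 — 3 in total.
Checked but reused from cache: C10, C11, D3, D9, E6, E12, F2.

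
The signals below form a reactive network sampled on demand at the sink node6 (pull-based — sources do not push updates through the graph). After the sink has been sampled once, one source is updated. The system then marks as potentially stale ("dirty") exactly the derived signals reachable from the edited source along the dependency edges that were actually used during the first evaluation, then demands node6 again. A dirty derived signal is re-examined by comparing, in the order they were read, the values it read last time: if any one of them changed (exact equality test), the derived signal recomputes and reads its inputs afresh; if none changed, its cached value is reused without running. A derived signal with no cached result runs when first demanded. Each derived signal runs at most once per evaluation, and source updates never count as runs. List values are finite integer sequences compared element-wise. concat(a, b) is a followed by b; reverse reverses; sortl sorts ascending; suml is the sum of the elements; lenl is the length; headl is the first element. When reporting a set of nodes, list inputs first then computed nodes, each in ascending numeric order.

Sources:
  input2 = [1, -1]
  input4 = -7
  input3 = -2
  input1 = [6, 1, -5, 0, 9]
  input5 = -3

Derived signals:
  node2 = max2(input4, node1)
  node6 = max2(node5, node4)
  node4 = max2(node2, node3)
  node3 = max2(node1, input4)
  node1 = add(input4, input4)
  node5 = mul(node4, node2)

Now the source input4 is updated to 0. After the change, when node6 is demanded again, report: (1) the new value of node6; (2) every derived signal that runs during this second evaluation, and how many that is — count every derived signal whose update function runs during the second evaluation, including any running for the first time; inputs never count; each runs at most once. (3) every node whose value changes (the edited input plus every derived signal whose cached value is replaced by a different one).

Initial pass — values computed on the first demand:
  node1 = add(-7, -7) = -14
  node2 = max2(-7, -14) = -7
  node3 = max2(-14, -7) = -7
  node4 = max2(-7, -7) = -7
  node5 = mul(-7, -7) = 49
  node6 = max2(49, -7) = 49

Second demand — change propagation:
  node1: re-runs because input4 -7->0; input4 -7->0; new result 0.
  node2: re-runs because input4 -7->0; node1 -14->0; new result 0.
  node3: re-runs because node1 -14->0; input4 -7->0; new result 0.
  node4: re-runs because node2 -7->0; node3 -7->0; new result 0.
  node5: re-runs because node4 -7->0; node2 -7->0; new result 0.
  node6: re-runs because node5 49->0; node4 -7->0; new result 0.

node6 now evaluates to 0.
Run set: node1, node2, node3, node4, node5, node6 (6 run).
Changed values: input4, node1, node2, node3, node4, node5, node6.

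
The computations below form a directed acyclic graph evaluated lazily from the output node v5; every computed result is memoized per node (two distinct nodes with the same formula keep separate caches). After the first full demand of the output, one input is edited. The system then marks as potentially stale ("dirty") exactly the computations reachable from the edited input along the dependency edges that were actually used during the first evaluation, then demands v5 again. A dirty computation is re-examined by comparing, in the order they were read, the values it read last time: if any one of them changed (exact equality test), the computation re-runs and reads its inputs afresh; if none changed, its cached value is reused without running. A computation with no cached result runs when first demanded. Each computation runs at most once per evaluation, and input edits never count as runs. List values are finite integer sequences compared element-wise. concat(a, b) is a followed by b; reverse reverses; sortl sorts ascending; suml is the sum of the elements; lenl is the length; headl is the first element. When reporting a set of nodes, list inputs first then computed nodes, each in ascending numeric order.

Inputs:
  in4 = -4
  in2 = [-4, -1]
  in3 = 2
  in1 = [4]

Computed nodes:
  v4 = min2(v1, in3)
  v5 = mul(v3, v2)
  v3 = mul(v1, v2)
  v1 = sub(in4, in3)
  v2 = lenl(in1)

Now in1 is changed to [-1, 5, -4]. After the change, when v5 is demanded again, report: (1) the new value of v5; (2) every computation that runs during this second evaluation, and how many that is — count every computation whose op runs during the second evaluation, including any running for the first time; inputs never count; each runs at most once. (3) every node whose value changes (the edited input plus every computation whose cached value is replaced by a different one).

First demand of the output computes:
  v1 = sub(-4, 2) = -6
  v2 = lenl([4]) = 1
  v3 = mul(-6, 1) = -6
  v5 = mul(-6, 1) = -6

After the edit, cleaning proceeds:
  v2: a read changed (in1 [4]->[-1, 5, -4]) — executes, giving 3.
  v3: a read changed (v2 1->3) — executes, giving -18.
  v5: a read changed (v3 -6->-18; v2 1->3) — executes, giving -54.

Demanding v5 again yields -54.
3 computations run: v2, v3, v5.
The nodes whose values change: in1, v2, v3, v5.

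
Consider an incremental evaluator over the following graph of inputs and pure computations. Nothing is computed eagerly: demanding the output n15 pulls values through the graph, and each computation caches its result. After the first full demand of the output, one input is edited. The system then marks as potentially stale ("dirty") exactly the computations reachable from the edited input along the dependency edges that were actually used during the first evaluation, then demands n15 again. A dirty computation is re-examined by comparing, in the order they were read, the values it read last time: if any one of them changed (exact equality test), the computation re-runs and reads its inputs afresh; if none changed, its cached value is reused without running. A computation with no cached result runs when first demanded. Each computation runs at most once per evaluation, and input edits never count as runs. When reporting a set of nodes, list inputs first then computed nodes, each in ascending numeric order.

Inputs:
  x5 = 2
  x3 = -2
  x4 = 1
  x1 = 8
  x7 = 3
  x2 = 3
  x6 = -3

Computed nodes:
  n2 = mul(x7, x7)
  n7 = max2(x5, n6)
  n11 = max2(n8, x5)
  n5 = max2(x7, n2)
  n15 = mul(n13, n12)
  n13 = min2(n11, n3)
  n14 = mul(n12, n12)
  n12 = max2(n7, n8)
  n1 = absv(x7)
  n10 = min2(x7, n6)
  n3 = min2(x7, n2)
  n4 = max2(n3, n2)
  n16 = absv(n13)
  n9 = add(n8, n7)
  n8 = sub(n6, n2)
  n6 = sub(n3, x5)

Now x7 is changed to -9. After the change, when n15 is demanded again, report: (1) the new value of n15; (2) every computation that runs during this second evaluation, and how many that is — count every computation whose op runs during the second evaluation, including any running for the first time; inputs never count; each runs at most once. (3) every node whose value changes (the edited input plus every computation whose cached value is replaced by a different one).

Initial pass — values computed on the first demand:
  n2 = mul(3, 3) = 9
  n3 = min2(3, 9) = 3
  n6 = sub(3, 2) = 1
  n7 = max2(2, 1) = 2
  n8 = sub(1, 9) = -8
  n11 = max2(-8, 2) = 2
  n12 = max2(2, -8) = 2
  n13 = min2(2, 3) = 2
  n15 = mul(2, 2) = 4

Second demand — change propagation:
  n2: re-runs because x7 3->-9; x7 3->-9; new result 81.
  n3: re-runs because x7 3->-9; n2 9->81; new result -9.
  n6: re-runs because n3 3->-9; new result -11.
  n7: re-runs because n6 1->-11; new result 2 (unchanged).
  n8: re-runs because n6 1->-11; n2 9->81; new result -92.
  n11: re-runs because n8 -8->-92; new result 2 (unchanged).
  n12: re-runs because n8 -8->-92; new result 2 (unchanged).
  n13: re-runs because n3 3->-9; new result -9.
  n15: re-runs because n13 2->-9; new result -18.

n15 now evaluates to -18.
Run set: n2, n3, n6, n7, n8, n11, n12, n13, n15 (9 run).
Changed values: x7, n2, n3, n6, n8, n13, n15.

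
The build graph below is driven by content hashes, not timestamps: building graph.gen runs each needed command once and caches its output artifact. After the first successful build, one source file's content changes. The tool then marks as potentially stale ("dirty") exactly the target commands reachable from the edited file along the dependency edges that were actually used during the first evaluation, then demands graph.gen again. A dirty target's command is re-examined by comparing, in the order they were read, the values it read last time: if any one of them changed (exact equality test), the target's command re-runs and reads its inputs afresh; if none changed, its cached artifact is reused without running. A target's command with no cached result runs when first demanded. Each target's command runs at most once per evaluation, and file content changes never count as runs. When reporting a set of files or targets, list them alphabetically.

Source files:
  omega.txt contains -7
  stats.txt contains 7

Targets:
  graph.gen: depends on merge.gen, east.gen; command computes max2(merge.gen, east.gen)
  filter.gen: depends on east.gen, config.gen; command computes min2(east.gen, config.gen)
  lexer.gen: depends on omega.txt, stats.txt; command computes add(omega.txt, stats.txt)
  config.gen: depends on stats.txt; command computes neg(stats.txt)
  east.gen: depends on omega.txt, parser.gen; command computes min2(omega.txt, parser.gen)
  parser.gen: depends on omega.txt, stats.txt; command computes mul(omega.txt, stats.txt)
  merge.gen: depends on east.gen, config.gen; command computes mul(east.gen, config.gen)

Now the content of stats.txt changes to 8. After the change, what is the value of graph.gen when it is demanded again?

graph.gen now evaluates to 448.

Initial pass — values computed on the first demand:
  config.gen = neg(7) = -7
  parser.gen = mul(-7, 7) = -49
  east.gen = min2(-7, -49) = -49
  merge.gen = mul(-49, -7) = 343
  graph.gen = max2(343, -49) = 343

Second demand — change propagation:
  config.gen: re-runs because stats.txt 7->8; new result -8.
  parser.gen: re-runs because stats.txt 7->8; new result -56.
  east.gen: re-runs because parser.gen -49->-56; new result -56.
  merge.gen: re-runs because east.gen -49->-56; config.gen -7->-8; new result 448.
  graph.gen: re-runs because merge.gen 343->448; east.gen -49->-56; new result 448.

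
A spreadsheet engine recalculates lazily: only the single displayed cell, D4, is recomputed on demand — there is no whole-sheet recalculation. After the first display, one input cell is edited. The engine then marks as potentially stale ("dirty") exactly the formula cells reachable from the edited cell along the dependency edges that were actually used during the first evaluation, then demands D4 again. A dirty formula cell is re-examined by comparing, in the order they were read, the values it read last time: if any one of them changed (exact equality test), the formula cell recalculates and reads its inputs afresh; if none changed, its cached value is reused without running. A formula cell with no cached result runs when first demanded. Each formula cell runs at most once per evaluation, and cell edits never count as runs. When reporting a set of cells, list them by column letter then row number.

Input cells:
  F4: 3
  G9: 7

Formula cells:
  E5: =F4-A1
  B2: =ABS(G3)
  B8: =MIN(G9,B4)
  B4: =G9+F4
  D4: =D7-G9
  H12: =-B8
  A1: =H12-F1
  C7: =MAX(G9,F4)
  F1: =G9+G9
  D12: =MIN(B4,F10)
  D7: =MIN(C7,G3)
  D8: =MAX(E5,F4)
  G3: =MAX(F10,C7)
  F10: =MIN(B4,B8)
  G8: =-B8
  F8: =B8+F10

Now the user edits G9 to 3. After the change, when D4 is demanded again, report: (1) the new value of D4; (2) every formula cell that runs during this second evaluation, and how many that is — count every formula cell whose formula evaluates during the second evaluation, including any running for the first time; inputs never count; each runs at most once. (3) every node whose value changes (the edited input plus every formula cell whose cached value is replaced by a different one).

First evaluation (everything demanded from the output):
  B4 = 7 + 3 = 10
  B8 = MIN(7, 10) = 7
  C7 = MAX(7, 3) = 7
  F10 = MIN(10, 7) = 7
  G3 = MAX(7, 7) = 7
  D7 = MIN(7, 7) = 7
  D4 = 7 - 7 = 0

Propagation after the edit:
  B4: runs — G9 7->3; result 6.
  B8: runs — G9 7->3; B4 10->6; result 3.
  C7: runs — G9 7->3; result 3.
  F10: runs — B4 10->6; B8 7->3; result 3.
  G3: runs — F10 7->3; C7 7->3; result 3.
  D7: runs — C7 7->3; G3 7->3; result 3.
  D4: runs — D7 7->3; G9 7->3; result 0 (same value as before).

New value of D4: 0.
Formula cells that run: B4, B8, C7, D4, D7, F10, G3 — 7 in total.
Values that change: B4, B8, C7, D7, F10, G3, G9.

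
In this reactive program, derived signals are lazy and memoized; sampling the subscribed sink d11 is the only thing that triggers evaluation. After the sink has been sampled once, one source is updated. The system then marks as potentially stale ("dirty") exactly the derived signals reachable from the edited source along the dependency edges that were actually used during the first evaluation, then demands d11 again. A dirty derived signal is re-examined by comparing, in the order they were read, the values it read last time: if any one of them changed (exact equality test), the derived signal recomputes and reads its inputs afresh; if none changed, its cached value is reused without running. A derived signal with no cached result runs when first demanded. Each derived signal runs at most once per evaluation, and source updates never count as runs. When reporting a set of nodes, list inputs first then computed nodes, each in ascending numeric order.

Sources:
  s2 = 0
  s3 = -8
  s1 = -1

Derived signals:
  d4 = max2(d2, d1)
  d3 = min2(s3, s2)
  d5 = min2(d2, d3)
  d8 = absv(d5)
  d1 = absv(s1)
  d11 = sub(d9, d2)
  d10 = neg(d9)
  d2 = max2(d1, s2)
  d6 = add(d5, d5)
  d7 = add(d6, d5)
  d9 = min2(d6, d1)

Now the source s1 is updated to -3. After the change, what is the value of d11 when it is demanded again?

Demanding d11 again yields -19.
Note where the cutoff bites: d6 is checked, finds nothing changed, and keeps its cache.

First demand of the output computes:
  d1 = absv(-1) = 1
  d2 = max2(1, 0) = 1
  d3 = min2(-8, 0) = -8
  d5 = min2(1, -8) = -8
  d6 = add(-8, -8) = -16
  d9 = min2(-16, 1) = -16
  d11 = sub(-16, 1) = -17

After the edit, cleaning proceeds:
  d1: a read changed (s1 -1->-3) — executes, giving 3.
  d2: a read changed (d1 1->3) — executes, giving 3.
  d5: a read changed (d2 1->3) — executes, giving -8 — identical to its old value.
  d6: dirty, but its reads are unchanged (d5 unchanged, d5 unchanged); cached -16 stands.
  d9: a read changed (d1 1->3) — executes, giving -16 — identical to its old value.
  d11: a read changed (d2 1->3) — executes, giving -19.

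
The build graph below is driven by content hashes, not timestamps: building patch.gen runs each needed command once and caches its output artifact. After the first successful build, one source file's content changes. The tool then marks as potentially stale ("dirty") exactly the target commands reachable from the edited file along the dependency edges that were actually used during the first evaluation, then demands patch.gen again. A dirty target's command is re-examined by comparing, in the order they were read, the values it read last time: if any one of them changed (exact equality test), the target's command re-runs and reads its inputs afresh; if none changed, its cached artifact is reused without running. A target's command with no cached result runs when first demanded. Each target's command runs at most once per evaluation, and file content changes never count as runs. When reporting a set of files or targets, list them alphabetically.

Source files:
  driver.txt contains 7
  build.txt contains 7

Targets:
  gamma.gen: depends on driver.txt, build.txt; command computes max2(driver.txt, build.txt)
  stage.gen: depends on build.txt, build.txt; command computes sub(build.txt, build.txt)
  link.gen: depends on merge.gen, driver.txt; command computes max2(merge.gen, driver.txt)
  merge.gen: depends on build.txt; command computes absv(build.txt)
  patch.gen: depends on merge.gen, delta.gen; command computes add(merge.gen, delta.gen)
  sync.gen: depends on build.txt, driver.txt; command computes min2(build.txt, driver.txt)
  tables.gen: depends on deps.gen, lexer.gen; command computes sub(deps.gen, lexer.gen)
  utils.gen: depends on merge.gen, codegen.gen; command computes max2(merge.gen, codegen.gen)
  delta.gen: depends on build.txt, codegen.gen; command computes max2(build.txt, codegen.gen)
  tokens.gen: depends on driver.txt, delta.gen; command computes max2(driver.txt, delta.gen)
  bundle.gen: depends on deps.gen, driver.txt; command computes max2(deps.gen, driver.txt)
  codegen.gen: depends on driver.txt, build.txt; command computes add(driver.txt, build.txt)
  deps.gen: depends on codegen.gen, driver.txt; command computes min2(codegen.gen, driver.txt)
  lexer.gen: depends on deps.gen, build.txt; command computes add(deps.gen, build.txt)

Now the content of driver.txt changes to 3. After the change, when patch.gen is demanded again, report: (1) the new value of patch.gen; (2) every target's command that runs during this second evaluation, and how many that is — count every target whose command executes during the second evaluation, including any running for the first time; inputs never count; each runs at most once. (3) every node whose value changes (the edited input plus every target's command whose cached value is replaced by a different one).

Initial pass — values computed on the first demand:
  codegen.gen = add(7, 7) = 14
  delta.gen = max2(7, 14) = 14
  merge.gen = absv(7) = 7
  patch.gen = add(7, 14) = 21

Second demand — change propagation:
  codegen.gen: re-runs because driver.txt 7->3; new result 10.
  delta.gen: re-runs because codegen.gen 14->10; new result 10.
  patch.gen: re-runs because delta.gen 14->10; new result 17.

patch.gen now evaluates to 17.
Run set: codegen.gen, delta.gen, patch.gen (3 run).
Changed values: codegen.gen, delta.gen, driver.txt, patch.gen.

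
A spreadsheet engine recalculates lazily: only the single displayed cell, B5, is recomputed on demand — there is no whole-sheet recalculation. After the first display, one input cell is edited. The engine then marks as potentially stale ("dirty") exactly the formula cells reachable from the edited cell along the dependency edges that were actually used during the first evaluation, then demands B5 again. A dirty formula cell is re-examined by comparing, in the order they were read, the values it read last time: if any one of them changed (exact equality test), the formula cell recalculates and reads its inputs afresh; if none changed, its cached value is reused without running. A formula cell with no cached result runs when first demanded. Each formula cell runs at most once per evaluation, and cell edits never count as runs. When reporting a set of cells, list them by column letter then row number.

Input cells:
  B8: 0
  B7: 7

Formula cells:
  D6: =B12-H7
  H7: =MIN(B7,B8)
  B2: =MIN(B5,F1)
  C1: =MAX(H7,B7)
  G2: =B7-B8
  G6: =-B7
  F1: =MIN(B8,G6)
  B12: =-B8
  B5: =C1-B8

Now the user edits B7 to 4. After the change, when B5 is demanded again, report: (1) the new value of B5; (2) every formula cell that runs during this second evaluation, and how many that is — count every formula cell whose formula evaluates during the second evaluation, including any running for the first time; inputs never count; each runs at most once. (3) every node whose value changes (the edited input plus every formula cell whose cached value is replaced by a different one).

First evaluation (everything demanded from the output):
  H7 = MIN(7, 0) = 0
  C1 = MAX(0, 7) = 7
  B5 = 7 - 0 = 7

Propagation after the edit:
  H7: runs — B7 7->4; result 0 (same value as before).
  C1: runs — B7 7->4; result 4.
  B5: runs — C1 7->4; result 4.

New value of B5: 4.
Formula cells that run: B5, C1, H7 — 3 in total.
Values that change: B5, B7, C1.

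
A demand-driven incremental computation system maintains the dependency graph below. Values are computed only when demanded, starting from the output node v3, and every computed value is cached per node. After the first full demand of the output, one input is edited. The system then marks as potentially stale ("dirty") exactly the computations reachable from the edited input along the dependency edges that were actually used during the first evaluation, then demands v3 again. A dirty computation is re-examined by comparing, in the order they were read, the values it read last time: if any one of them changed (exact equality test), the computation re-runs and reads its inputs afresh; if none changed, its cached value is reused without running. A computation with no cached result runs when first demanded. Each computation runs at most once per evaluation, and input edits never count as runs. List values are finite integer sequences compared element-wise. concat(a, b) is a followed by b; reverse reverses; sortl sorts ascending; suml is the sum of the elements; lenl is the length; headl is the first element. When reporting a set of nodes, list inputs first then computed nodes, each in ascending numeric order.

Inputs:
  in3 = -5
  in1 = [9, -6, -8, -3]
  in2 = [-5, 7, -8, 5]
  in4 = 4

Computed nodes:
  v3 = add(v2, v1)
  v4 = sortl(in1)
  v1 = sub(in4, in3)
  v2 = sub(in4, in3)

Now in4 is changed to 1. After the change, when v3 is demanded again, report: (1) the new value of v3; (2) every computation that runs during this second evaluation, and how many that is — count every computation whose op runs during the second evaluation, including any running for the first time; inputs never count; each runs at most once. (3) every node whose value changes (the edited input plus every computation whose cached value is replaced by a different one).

First evaluation (everything demanded from the output):
  v1 = sub(4, -5) = 9
  v2 = sub(4, -5) = 9
  v3 = add(9, 9) = 18

Propagation after the edit:
  v1: runs — in4 4->1; result 6.
  v2: runs — in4 4->1; result 6.
  v3: runs — v2 9->6; v1 9->6; result 12.

New value of v3: 12.
Computations that run: v1, v2, v3 — 3 in total.
Values that change: in4, v1, v2, v3.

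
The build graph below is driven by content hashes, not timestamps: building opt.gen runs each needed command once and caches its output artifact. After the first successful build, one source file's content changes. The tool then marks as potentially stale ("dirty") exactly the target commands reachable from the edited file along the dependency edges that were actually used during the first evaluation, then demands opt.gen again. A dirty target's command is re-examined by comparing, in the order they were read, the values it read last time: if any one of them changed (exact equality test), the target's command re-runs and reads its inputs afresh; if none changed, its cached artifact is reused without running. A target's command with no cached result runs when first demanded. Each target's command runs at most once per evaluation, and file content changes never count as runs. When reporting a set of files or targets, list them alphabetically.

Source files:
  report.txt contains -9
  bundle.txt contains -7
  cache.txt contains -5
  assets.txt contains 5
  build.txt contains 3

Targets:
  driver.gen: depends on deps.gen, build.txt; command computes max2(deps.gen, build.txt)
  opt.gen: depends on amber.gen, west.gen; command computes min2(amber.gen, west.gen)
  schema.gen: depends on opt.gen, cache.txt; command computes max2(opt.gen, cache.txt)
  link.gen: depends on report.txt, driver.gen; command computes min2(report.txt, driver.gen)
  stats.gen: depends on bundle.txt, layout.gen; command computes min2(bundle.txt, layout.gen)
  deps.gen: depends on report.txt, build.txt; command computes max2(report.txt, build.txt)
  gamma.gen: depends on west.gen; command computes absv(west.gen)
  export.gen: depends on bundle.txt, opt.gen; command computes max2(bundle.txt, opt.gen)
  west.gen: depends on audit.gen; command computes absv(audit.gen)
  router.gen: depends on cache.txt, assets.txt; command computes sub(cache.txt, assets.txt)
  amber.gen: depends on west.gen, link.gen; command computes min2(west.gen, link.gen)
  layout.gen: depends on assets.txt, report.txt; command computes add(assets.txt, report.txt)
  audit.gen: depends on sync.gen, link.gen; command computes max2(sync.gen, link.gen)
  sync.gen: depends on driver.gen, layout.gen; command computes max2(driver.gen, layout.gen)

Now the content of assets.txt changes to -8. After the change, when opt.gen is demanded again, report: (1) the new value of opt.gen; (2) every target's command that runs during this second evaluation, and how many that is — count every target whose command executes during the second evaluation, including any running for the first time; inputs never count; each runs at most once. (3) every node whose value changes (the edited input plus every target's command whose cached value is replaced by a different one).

opt.gen now evaluates to -9.
Run set: layout.gen, sync.gen (2 run).
Changed values: assets.txt, layout.gen.
The important point: sync.gen recomputes to an identical value, and the output ends up unchanged.

Initial pass — values computed on the first demand:
  deps.gen = max2(-9, 3) = 3
  driver.gen = max2(3, 3) = 3
  layout.gen = add(5, -9) = -4
  link.gen = min2(-9, 3) = -9
  sync.gen = max2(3, -4) = 3
  audit.gen = max2(3, -9) = 3
  west.gen = absv(3) = 3
  amber.gen = min2(3, -9) = -9
  opt.gen = min2(-9, 3) = -9

Second demand — change propagation:
  layout.gen: re-runs because assets.txt 5->-8; new result -17.
  sync.gen: re-runs because layout.gen -4->-17; new result 3 (unchanged).
  audit.gen: re-examined; everything it read last time is the same (sync.gen unchanged, link.gen unchanged) — cache 3 kept, no run.
  west.gen: re-examined; everything it read last time is the same (audit.gen unchanged) — cache 3 kept, no run.
  amber.gen: re-examined; everything it read last time is the same (west.gen unchanged, link.gen unchanged) — cache -9 kept, no run.
  opt.gen: re-examined; everything it read last time is the same (amber.gen unchanged, west.gen unchanged) — cache -9 kept, no run.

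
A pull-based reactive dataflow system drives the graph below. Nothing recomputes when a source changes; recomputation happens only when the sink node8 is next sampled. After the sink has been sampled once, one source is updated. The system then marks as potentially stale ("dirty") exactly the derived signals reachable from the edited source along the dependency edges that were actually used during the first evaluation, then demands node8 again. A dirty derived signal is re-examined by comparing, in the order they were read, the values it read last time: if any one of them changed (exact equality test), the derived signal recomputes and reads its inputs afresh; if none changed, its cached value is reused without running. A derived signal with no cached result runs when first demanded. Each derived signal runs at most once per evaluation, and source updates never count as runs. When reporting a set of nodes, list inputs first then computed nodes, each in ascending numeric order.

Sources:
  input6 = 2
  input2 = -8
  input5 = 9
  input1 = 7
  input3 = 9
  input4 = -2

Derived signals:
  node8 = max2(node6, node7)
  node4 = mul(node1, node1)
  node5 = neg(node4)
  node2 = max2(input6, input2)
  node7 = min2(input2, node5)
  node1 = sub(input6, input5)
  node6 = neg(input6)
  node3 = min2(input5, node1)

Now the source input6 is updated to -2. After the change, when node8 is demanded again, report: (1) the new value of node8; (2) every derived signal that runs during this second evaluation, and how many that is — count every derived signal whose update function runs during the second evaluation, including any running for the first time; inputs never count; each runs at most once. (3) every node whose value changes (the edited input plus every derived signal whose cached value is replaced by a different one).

First evaluation (everything demanded from the output):
  node1 = sub(2, 9) = -7
  node4 = mul(-7, -7) = 49
  node5 = neg(49) = -49
  node6 = neg(2) = -2
  node7 = min2(-8, -49) = -49
  node8 = max2(-2, -49) = -2

Propagation after the edit:
  node1: runs — input6 2->-2; result -11.
  node4: runs — node1 -7->-11; node1 -7->-11; result 121.
  node5: runs — node4 49->121; result -121.
  node6: runs — input6 2->-2; result 2.
  node7: runs — node5 -49->-121; result -121.
  node8: runs — node6 -2->2; node7 -49->-121; result 2.

New value of node8: 2.
Derived signals that run: node1, node4, node5, node6, node7, node8 — 6 in total.
Values that change: input6, node1, node4, node5, node6, node7, node8.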